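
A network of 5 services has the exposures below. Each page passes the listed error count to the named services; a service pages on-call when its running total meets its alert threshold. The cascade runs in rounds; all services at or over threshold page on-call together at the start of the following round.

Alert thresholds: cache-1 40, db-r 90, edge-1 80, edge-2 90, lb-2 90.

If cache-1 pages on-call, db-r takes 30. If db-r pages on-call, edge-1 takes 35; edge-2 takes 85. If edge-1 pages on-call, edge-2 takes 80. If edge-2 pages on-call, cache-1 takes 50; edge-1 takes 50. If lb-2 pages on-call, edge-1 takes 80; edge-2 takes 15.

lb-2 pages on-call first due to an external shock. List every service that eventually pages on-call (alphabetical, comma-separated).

cache-1, edge-1, edge-2, lb-2

Round 1 — lb-2 pages on-call (initial).
  edge-1: +80 → 80 ≥ 80
  edge-2: +15 → 15 < 90
Round 2 — edge-1 pages on-call.
  edge-2: +80 → 95 ≥ 90
Round 3 — edge-2 pages on-call.
  cache-1: +50 → 50 ≥ 40
Round 4 — cache-1 pages on-call.
  db-r: +30 → 30 < 90
No further pages.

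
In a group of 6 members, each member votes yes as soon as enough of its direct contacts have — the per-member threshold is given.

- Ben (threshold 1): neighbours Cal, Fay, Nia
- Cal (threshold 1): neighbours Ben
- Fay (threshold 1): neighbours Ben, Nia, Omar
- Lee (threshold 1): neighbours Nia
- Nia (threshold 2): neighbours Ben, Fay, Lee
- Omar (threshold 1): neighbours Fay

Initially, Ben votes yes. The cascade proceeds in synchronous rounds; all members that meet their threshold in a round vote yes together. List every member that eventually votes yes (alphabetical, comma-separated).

Ben, Cal, Fay, Lee, Nia, Omar

Round 1 — Ben votes yes (initial).
Round 2 — checking thresholds:
  Cal: 1 of 1 neighbours ≥ 1, votes yes.
  Fay: 1 of 3 neighbours ≥ 1, votes yes.
  Nia: 1 of 3 neighbours < 2, not yet.
Round 3 — checking thresholds:
  Nia: 2 of 3 neighbours ≥ 2, votes yes.
  Omar: 1 of 1 neighbours ≥ 1, votes yes.
Round 4 — checking thresholds:
  Lee: 1 of 1 neighbours ≥ 1, votes yes.
Round 5 — no new yes votes; cascade stops.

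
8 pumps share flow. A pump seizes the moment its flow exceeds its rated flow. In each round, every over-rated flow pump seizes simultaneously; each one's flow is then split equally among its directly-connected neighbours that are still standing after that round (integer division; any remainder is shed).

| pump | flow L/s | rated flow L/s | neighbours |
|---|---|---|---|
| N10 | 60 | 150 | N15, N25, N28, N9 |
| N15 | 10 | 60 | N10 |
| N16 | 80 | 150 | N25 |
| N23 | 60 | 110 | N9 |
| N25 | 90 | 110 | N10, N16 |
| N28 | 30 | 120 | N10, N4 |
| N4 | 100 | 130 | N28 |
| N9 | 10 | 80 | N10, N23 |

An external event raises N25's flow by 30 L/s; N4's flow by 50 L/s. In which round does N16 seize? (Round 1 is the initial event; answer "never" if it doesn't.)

Round 1 — N25 at 120 > 110; N4 at 150 > 130. N25, N4 seize.
  N25 sheds 120 L/s to N10, N16: 60 each.
    N10: 60+60 = 120 ≤ 150
    N16: 80+60 = 140 ≤ 150
  N4 sheds 150 L/s to N28: 150 each.
    N28: 30+150 = 180 > 120
Round 2 — N28 seizes.
  N28 sheds 180 L/s to N10: 180 each.
    N10: 120+180 = 300 > 150
Round 3 — N10 seizes.
  N10 sheds 300 L/s to N15, N9: 150 each.
    N15: 10+150 = 160 > 60
    N9: 10+150 = 160 > 80
Round 4 — N15, N9 seize.
  N15 sheds 160 L/s: no online neighbours, lost.
  N9 sheds 160 L/s to N23: 160 each.
    N23: 60+160 = 220 > 110
Round 5 — N23 seizes.
  N23 sheds 220 L/s: no online neighbours, lost.
No further seizures.

never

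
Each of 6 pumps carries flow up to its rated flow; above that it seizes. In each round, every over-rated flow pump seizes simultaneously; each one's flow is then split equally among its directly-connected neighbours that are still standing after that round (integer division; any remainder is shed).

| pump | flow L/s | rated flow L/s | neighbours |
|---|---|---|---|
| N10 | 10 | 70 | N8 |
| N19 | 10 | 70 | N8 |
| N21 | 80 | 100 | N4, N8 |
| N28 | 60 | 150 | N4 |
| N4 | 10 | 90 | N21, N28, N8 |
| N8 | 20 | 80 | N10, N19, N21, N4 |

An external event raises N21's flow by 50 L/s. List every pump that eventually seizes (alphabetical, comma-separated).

Round 1 — N21 at 130 > 100. N21 seizes.
  N21 sheds 130 L/s to N4, N8: 65 each.
    N4: 10+65 = 75 ≤ 90
    N8: 20+65 = 85 > 80
Round 2 — N8 seizes.
  N8 sheds 85 L/s to N10, N19, N4: 28 each (1 lost).
    N10: 10+28 = 38 ≤ 70
    N19: 10+28 = 38 ≤ 70
    N4: 75+28 = 103 > 90
Round 3 — N4 seizes.
  N4 sheds 103 L/s to N28: 103 each.
    N28: 60+103 = 163 > 150
Round 4 — N28 seizes.
  N28 sheds 163 L/s: no online neighbours, lost.
No further seizures.

N21, N28, N4, N8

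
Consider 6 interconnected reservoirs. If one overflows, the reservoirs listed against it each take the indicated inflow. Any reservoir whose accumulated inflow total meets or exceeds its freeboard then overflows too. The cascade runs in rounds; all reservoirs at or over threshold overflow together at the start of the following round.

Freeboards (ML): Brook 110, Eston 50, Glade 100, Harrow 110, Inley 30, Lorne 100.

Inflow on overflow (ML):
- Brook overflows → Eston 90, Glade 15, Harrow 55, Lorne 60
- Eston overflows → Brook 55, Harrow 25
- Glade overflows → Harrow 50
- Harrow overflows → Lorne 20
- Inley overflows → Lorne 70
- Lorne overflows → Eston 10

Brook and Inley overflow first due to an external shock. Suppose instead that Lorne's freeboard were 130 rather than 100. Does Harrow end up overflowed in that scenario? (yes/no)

With Lorne's freeboard at 130:
Round 1 — Brook, Inley overflow (initial).
  Eston: +90 → 90 ≥ 50
  Glade: +15 → 15 < 100
  Harrow: +55 → 55 < 110
  Lorne: +60+70 → 130 ≥ 130
Round 2 — Eston, Lorne overflow.
  Harrow: +25 → 80 < 110
No further overflows.

no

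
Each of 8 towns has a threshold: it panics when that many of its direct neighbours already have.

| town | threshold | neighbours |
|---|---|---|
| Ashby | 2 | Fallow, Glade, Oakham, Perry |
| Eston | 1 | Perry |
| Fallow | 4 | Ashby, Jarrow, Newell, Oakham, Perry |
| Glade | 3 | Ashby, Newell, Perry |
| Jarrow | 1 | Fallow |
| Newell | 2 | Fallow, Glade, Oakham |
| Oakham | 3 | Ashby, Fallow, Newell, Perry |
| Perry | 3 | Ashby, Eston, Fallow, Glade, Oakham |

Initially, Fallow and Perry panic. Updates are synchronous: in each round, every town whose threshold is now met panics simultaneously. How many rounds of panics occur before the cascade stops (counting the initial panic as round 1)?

5

Round 1 — Fallow, Perry panic (initial).
Round 2 — checking thresholds:
  Ashby: 2 of 4 neighbours ≥ 2, panics.
  Eston: 1 of 1 neighbours ≥ 1, panics.
  Glade: 1 of 3 neighbours < 3, holds.
  Jarrow: 1 of 1 neighbours ≥ 1, panics.
  Newell: 1 of 3 neighbours < 2, holds.
  Oakham: 2 of 4 neighbours < 3, holds.
Round 3 — checking thresholds:
  Glade: 2 of 3 neighbours < 3, holds.
  Newell: 1 of 3 neighbours < 2, holds.
  Oakham: 3 of 4 neighbours ≥ 3, panics.
Round 4 — checking thresholds:
  Glade: 2 of 3 neighbours < 3, holds.
  Newell: 2 of 3 neighbours ≥ 2, panics.
Round 5 — checking thresholds:
  Glade: 3 of 3 neighbours ≥ 3, panics.
Round 6 — no new panics; cascade stops.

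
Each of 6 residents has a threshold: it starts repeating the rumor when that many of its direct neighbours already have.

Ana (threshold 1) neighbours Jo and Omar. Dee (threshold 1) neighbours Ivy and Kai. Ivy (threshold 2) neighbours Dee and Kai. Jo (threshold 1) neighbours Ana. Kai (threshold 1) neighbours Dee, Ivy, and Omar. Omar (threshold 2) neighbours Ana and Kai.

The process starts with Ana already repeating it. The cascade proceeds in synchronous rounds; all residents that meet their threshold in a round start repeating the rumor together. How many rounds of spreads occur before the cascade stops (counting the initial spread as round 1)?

Round 1 — Ana starts repeating the rumor (initial).
Round 2 — checking thresholds:
  Jo: 1 of 1 neighbours ≥ 1, starts repeating the rumor.
  Omar: 1 of 2 neighbours < 2, below threshold.
Round 3 — no new spreads; cascade stops.

2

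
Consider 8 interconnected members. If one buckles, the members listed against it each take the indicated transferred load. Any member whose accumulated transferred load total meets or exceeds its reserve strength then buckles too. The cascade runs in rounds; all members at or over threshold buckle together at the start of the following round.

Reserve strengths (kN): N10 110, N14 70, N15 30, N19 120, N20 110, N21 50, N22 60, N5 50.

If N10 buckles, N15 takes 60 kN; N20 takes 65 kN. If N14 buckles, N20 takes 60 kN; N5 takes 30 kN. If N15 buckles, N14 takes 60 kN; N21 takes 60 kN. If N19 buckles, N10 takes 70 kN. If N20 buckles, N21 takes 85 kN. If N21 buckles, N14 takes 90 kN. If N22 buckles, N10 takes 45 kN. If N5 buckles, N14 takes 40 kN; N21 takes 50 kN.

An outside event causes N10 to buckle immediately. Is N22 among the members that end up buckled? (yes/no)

no

Round 1 — N10 buckles (initial).
  N15: +60 → 60 ≥ 30
  N20: +65 → 65 < 110
Round 2 — N15 buckles.
  N14: +60 → 60 < 70
  N21: +60 → 60 ≥ 50
Round 3 — N21 buckles.
  N14: +90 → 150 ≥ 70
Round 4 — N14 buckles.
  N20: +60 → 125 ≥ 110
  N5: +30 → 30 < 50
Round 5 — N20 buckles.
No further bucklings.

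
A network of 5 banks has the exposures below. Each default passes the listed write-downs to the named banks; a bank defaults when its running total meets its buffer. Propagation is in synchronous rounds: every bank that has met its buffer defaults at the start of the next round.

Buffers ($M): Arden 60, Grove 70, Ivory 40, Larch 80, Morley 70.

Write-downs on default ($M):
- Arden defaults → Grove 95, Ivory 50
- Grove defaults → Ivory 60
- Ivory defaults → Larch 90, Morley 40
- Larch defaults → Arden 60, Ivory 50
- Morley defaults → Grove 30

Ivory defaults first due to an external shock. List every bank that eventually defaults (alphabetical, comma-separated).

Round 1 — Ivory defaults (initial).
  Larch: +90 → 90 ≥ 80
  Morley: +40 → 40 < 70
Round 2 — Larch defaults.
  Arden: +60 → 60 ≥ 60
Round 3 — Arden defaults.
  Grove: +95 → 95 ≥ 70
Round 4 — Grove defaults.
No further defaults.

Arden, Grove, Ivory, Larch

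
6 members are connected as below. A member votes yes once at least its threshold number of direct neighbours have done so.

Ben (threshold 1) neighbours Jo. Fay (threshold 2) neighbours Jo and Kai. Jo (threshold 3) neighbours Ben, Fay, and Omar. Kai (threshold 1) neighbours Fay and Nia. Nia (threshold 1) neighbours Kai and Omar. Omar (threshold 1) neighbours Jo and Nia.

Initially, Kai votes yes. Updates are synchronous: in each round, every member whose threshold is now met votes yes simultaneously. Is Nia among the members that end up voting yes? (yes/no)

Round 1 — Kai votes yes (initial).
Round 2 — checking thresholds:
  Fay: 1 of 2 neighbours < 2, below threshold.
  Nia: 1 of 2 neighbours ≥ 1, votes yes.
Round 3 — checking thresholds:
  Fay: 1 of 2 neighbours < 2, below threshold.
  Omar: 1 of 2 neighbours ≥ 1, votes yes.
Round 4 — no new yes votes; cascade stops.

yes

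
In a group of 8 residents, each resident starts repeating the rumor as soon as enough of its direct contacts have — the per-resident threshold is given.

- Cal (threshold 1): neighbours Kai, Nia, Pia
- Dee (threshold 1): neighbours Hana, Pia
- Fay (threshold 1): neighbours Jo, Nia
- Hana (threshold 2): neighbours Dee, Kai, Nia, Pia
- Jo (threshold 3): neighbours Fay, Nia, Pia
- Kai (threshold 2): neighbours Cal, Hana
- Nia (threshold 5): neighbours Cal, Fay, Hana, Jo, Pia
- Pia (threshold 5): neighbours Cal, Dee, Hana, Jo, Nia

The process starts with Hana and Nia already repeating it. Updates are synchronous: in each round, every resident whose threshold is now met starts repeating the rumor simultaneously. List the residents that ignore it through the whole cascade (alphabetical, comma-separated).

Jo, Pia

Round 1 — Hana, Nia start repeating the rumor (initial).
Round 2 — checking thresholds:
  Cal: 1 of 3 neighbours ≥ 1, starts repeating the rumor.
  Dee: 1 of 2 neighbours ≥ 1, starts repeating the rumor.
  Fay: 1 of 2 neighbours ≥ 1, starts repeating the rumor.
  Jo: 1 of 3 neighbours < 3, below threshold.
  Kai: 1 of 2 neighbours < 2, below threshold.
  Pia: 2 of 5 neighbours < 5, below threshold.
Round 3 — checking thresholds:
  Jo: 2 of 3 neighbours < 3, below threshold.
  Kai: 2 of 2 neighbours ≥ 2, starts repeating the rumor.
  Pia: 4 of 5 neighbours < 5, below threshold.
Round 4 — no new spreads; cascade stops.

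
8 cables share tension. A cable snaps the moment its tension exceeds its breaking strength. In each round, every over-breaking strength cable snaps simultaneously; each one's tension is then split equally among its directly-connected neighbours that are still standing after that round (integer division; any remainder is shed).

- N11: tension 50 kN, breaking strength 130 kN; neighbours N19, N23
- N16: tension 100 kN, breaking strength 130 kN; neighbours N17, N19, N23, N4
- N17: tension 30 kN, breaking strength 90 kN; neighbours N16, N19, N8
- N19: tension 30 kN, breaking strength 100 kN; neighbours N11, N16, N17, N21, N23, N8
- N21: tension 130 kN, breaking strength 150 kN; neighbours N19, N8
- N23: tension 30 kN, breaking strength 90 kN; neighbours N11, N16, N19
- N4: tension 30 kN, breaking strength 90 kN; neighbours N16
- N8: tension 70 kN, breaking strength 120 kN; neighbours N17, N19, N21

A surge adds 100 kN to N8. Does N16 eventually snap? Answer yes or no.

Round 1 — N8 at 170 > 120. N8 snaps.
  N8 sheds 170 kN to N17, N19, N21: 56 each (2 lost).
    N17: 30+56 = 86 ≤ 90
    N19: 30+56 = 86 ≤ 100
    N21: 130+56 = 186 > 150
Round 2 — N21 snaps.
  N21 sheds 186 kN to N19: 186 each.
    N19: 86+186 = 272 > 100
Round 3 — N19 snaps.
  N19 sheds 272 kN to N11, N16, N17, N23: 68 each.
    N11: 50+68 = 118 ≤ 130
    N16: 100+68 = 168 > 130
    N17: 86+68 = 154 > 90
    N23: 30+68 = 98 > 90
Round 4 — N16, N17, N23 snap.
  N16 sheds 168 kN to N4: 168 each.
    N4: 30+168 = 198 > 90
  N17 sheds 154 kN: no online neighbours, lost.
  N23 sheds 98 kN to N11: 98 each.
    N11: 118+98 = 216 > 130
Round 5 — N11, N4 snap.
  N11 sheds 216 kN: no online neighbours, lost.
  N4 sheds 198 kN: no online neighbours, lost.
No further breaks.

yes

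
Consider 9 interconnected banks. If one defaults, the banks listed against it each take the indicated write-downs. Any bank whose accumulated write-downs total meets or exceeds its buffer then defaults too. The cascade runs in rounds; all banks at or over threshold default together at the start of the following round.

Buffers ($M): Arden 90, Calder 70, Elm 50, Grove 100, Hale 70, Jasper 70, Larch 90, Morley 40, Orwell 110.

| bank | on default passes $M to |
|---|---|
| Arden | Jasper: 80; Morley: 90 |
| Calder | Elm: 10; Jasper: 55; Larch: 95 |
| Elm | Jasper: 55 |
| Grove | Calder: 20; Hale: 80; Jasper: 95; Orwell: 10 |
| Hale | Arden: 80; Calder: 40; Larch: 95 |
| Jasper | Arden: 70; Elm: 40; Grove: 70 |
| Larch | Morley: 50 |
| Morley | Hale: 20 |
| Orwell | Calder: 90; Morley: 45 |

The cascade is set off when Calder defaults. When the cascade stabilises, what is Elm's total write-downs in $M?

10

Round 1 — Calder defaults (initial).
  Elm: +10 → 10 < 50
  Jasper: +55 → 55 < 70
  Larch: +95 → 95 ≥ 90
Round 2 — Larch defaults.
  Morley: +50 → 50 ≥ 40
Round 3 — Morley defaults.
  Hale: +20 → 20 < 70
No further defaults.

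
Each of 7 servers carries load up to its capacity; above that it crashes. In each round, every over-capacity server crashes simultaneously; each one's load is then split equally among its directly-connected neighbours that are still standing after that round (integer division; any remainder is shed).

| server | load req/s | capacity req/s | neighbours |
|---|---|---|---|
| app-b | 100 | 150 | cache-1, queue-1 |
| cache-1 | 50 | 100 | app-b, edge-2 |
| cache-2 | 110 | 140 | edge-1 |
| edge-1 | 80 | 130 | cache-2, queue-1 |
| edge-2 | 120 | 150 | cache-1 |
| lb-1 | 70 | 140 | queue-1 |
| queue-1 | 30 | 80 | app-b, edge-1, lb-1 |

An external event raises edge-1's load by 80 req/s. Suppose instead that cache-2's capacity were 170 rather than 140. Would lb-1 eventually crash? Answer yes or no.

no

With cache-2's capacity at 170:
Round 1 — edge-1 at 160 > 130. edge-1 crashes.
  edge-1 sheds 160 req/s to cache-2, queue-1: 80 each.
    cache-2: 110+80 = 190 > 170
    queue-1: 30+80 = 110 > 80
Round 2 — cache-2, queue-1 crash.
  cache-2 sheds 190 req/s: no online neighbours, lost.
  queue-1 sheds 110 req/s to app-b, lb-1: 55 each.
    app-b: 100+55 = 155 > 150
    lb-1: 70+55 = 125 ≤ 140
Round 3 — app-b crashes.
  app-b sheds 155 req/s to cache-1: 155 each.
    cache-1: 50+155 = 205 > 100
Round 4 — cache-1 crashes.
  cache-1 sheds 205 req/s to edge-2: 205 each.
    edge-2: 120+205 = 325 > 150
Round 5 — edge-2 crashes.
  edge-2 sheds 325 req/s: no online neighbours, lost.
No further crashes.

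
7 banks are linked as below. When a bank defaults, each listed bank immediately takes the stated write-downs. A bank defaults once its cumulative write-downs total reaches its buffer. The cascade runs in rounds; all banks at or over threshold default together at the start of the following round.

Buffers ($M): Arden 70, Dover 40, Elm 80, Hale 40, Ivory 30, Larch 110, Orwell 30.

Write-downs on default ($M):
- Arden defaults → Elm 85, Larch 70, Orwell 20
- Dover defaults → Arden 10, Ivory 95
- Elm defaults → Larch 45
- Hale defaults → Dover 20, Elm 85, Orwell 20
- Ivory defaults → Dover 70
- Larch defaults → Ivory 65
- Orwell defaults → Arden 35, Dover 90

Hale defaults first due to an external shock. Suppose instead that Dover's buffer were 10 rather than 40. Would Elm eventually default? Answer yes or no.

With Dover's buffer at 10:
Round 1 — Hale defaults (initial).
  Dover: +20 → 20 ≥ 10
  Elm: +85 → 85 ≥ 80
  Orwell: +20 → 20 < 30
Round 2 — Dover, Elm default.
  Arden: +10 → 10 < 70
  Ivory: +95 → 95 ≥ 30
  Larch: +45 → 45 < 110
Round 3 — Ivory defaults.
No further defaults.

yes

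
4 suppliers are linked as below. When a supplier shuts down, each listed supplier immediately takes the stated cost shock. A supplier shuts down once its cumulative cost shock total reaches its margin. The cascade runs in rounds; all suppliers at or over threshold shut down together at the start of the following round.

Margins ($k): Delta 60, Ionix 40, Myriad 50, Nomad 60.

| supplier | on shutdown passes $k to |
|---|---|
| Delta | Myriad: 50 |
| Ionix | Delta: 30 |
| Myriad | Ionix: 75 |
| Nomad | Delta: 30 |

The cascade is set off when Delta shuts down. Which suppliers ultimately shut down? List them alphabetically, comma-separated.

Round 1 — Delta shuts down (initial).
  Myriad: +50 → 50 ≥ 50
Round 2 — Myriad shuts down.
  Ionix: +75 → 75 ≥ 40
Round 3 — Ionix shuts down.
No further shutdowns.

Delta, Ionix, Myriad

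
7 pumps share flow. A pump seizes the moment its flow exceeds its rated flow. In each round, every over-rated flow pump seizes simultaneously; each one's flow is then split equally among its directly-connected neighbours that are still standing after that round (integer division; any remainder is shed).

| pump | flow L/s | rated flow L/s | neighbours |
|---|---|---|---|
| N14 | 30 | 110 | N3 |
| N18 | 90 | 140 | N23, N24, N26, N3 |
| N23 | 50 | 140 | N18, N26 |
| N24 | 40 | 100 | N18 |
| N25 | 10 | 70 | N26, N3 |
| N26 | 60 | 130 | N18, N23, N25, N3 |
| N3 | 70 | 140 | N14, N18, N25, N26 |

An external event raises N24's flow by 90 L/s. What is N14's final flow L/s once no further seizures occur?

Round 1 — N24 at 130 > 100. N24 seizes.
  N24 sheds 130 L/s to N18: 130 each.
    N18: 90+130 = 220 > 140
Round 2 — N18 seizes.
  N18 sheds 220 L/s to N23, N26, N3: 73 each (1 lost).
    N23: 50+73 = 123 ≤ 140
    N26: 60+73 = 133 > 130
    N3: 70+73 = 143 > 140
Round 3 — N26, N3 seize.
  N26 sheds 133 L/s to N23, N25: 66 each (1 lost).
    N23: 123+66 = 189 > 140
    N25: 10+66 = 76 > 70
  N3 sheds 143 L/s to N14, N25: 71 each (1 lost).
    N14: 30+71 = 101 ≤ 110
    N25: 76+71 = 147 > 70
Round 4 — N23, N25 seize.
  N23 sheds 189 L/s: no online neighbours, lost.
  N25 sheds 147 L/s: no online neighbours, lost.
No further seizures.

101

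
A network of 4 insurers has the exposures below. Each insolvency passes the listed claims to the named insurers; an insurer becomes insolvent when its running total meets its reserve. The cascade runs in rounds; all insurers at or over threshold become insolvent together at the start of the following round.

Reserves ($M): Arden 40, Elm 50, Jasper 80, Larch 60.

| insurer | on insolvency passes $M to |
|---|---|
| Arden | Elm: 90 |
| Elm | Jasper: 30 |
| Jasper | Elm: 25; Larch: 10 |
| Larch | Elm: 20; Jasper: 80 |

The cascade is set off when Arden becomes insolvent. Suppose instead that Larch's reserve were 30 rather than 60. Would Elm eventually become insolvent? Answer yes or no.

yes

With Larch's reserve at 30:
Round 1 — Arden becomes insolvent (initial).
  Elm: +90 → 90 ≥ 50
Round 2 — Elm becomes insolvent.
  Jasper: +30 → 30 < 80
No further insolvencies.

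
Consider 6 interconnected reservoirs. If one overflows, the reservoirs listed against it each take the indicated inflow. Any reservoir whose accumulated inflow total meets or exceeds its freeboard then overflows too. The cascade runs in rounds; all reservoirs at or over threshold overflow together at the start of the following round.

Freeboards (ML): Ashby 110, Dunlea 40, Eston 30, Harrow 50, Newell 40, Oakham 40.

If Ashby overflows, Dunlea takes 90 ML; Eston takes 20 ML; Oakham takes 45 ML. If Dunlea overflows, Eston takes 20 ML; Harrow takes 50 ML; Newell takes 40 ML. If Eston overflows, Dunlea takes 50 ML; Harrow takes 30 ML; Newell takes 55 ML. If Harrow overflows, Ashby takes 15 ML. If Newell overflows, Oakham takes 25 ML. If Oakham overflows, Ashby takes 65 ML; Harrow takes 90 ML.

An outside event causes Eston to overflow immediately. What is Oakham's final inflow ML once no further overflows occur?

Round 1 — Eston overflows (initial).
  Dunlea: +50 → 50 ≥ 40
  Harrow: +30 → 30 < 50
  Newell: +55 → 55 ≥ 40
Round 2 — Dunlea, Newell overflow.
  Harrow: +50 → 80 ≥ 50
  Oakham: +25 → 25 < 40
Round 3 — Harrow overflows.
  Ashby: +15 → 15 < 110
No further overflows.

25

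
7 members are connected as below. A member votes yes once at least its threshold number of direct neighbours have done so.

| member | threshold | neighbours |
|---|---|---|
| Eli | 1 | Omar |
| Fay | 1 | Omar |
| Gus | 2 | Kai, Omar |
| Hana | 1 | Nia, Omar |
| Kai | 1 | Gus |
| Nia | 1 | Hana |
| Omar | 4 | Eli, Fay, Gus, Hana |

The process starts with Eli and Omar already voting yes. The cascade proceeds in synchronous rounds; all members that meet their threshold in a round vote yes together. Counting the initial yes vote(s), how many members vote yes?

Round 1 — Eli, Omar vote yes (initial).
Round 2 — checking thresholds:
  Fay: 1 of 1 neighbours ≥ 1, votes yes.
  Gus: 1 of 2 neighbours < 2, holds.
  Hana: 1 of 2 neighbours ≥ 1, votes yes.
Round 3 — checking thresholds:
  Gus: 1 of 2 neighbours < 2, holds.
  Nia: 1 of 1 neighbours ≥ 1, votes yes.
Round 4 — no new yes votes; cascade stops.

5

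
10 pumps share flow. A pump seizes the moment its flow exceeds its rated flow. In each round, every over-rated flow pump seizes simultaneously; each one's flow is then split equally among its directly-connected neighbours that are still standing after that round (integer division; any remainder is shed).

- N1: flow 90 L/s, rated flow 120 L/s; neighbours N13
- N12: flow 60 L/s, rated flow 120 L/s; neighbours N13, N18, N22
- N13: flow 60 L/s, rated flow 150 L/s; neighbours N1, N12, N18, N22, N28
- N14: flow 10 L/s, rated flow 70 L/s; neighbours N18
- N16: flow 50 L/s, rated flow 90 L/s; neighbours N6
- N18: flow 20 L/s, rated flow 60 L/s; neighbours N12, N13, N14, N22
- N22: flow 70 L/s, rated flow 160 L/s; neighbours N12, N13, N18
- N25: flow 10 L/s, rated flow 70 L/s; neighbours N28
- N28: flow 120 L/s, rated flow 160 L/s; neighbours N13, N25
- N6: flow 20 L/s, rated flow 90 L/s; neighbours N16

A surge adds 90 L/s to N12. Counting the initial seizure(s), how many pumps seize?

Round 1 — N12 at 150 > 120. N12 seizes.
  N12 sheds 150 L/s to N13, N18, N22: 50 each.
    N13: 60+50 = 110 ≤ 150
    N18: 20+50 = 70 > 60
    N22: 70+50 = 120 ≤ 160
Round 2 — N18 seizes.
  N18 sheds 70 L/s to N13, N14, N22: 23 each (1 lost).
    N13: 110+23 = 133 ≤ 150
    N14: 10+23 = 33 ≤ 70
    N22: 120+23 = 143 ≤ 160
No further seizures.

2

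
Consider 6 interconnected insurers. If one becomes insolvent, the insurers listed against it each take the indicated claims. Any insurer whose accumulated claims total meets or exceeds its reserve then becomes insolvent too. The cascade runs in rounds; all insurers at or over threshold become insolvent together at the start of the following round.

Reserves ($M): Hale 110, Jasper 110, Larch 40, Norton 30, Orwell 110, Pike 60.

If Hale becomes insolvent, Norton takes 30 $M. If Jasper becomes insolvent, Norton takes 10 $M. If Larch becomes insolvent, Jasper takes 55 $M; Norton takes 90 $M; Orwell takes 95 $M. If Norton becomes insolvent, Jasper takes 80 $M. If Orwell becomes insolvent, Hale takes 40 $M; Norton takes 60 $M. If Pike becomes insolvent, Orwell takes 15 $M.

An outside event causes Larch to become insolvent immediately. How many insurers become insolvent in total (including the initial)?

3

Round 1 — Larch becomes insolvent (initial).
  Jasper: +55 → 55 < 110
  Norton: +90 → 90 ≥ 30
  Orwell: +95 → 95 < 110
Round 2 — Norton becomes insolvent.
  Jasper: +80 → 135 ≥ 110
Round 3 — Jasper becomes insolvent.
No further insolvencies.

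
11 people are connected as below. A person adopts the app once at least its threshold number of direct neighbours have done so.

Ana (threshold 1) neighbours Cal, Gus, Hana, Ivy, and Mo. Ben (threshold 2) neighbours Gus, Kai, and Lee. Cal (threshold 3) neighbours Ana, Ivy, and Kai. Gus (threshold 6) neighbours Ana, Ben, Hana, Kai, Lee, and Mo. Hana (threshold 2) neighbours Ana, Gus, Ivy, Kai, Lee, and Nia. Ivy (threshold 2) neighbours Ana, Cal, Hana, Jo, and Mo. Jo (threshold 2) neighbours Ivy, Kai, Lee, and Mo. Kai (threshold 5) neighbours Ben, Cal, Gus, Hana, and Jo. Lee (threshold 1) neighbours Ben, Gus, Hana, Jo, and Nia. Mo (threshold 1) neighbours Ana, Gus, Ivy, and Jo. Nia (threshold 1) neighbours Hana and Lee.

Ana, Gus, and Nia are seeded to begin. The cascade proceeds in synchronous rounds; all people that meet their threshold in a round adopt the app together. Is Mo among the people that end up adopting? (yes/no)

Round 1 — Ana, Gus, Nia adopt the app (initial).
Round 2 — checking thresholds:
  Ben: 1 of 3 neighbours < 2, below threshold.
  Cal: 1 of 3 neighbours < 3, below threshold.
  Hana: 3 of 6 neighbours ≥ 2, adopts the app.
  Ivy: 1 of 5 neighbours < 2, below threshold.
  Kai: 1 of 5 neighbours < 5, below threshold.
  Lee: 2 of 5 neighbours ≥ 1, adopts the app.
  Mo: 2 of 4 neighbours ≥ 1, adopts the app.
Round 3 — checking thresholds:
  Ben: 2 of 3 neighbours ≥ 2, adopts the app.
  Cal: 1 of 3 neighbours < 3, below threshold.
  Ivy: 3 of 5 neighbours ≥ 2, adopts the app.
  Jo: 2 of 4 neighbours ≥ 2, adopts the app.
  Kai: 2 of 5 neighbours < 5, below threshold.
Round 4 — no new adoptions; cascade stops.

yes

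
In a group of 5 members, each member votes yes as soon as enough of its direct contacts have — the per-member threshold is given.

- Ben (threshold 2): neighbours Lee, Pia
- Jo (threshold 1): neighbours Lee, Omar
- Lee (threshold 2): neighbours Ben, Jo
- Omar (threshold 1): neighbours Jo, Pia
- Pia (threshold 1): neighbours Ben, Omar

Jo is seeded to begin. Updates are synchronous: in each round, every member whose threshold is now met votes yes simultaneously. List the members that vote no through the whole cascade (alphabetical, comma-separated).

Round 1 — Jo votes yes (initial).
Round 2 — checking thresholds:
  Lee: 1 of 2 neighbours < 2, below threshold.
  Omar: 1 of 2 neighbours ≥ 1, votes yes.
Round 3 — checking thresholds:
  Lee: 1 of 2 neighbours < 2, below threshold.
  Pia: 1 of 2 neighbours ≥ 1, votes yes.
Round 4 — no new yes votes; cascade stops.

Ben, Lee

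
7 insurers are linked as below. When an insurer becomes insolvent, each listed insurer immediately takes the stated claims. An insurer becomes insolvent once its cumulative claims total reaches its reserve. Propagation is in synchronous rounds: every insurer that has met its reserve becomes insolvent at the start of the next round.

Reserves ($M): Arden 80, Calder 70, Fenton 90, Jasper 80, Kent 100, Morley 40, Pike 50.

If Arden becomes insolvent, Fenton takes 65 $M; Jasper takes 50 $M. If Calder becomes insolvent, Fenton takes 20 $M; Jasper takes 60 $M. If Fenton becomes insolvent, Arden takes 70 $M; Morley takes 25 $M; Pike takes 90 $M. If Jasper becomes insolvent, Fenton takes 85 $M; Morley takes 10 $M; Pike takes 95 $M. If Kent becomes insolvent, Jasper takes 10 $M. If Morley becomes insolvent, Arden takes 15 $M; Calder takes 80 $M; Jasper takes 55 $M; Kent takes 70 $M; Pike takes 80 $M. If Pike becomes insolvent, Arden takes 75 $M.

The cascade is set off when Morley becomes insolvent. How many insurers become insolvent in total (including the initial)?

Round 1 — Morley becomes insolvent (initial).
  Arden: +15 → 15 < 80
  Calder: +80 → 80 ≥ 70
  Jasper: +55 → 55 < 80
  Kent: +70 → 70 < 100
  Pike: +80 → 80 ≥ 50
Round 2 — Calder, Pike become insolvent.
  Arden: +75 → 90 ≥ 80
  Fenton: +20 → 20 < 90
  Jasper: +60 → 115 ≥ 80
Round 3 — Arden, Jasper become insolvent.
  Fenton: +65+85 → 170 ≥ 90
Round 4 — Fenton becomes insolvent.
No further insolvencies.

6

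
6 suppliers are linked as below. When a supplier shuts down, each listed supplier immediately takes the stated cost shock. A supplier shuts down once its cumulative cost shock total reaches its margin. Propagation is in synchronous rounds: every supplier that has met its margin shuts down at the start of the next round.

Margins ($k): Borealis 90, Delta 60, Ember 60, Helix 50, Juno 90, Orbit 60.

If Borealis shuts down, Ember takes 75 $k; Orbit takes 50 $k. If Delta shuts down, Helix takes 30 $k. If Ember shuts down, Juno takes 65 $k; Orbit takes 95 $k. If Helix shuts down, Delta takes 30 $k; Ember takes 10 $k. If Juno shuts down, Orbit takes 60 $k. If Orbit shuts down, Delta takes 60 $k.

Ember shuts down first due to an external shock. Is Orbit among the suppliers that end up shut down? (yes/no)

yes

Round 1 — Ember shuts down (initial).
  Juno: +65 → 65 < 90
  Orbit: +95 → 95 ≥ 60
Round 2 — Orbit shuts down.
  Delta: +60 → 60 ≥ 60
Round 3 — Delta shuts down.
  Helix: +30 → 30 < 50
No further shutdowns.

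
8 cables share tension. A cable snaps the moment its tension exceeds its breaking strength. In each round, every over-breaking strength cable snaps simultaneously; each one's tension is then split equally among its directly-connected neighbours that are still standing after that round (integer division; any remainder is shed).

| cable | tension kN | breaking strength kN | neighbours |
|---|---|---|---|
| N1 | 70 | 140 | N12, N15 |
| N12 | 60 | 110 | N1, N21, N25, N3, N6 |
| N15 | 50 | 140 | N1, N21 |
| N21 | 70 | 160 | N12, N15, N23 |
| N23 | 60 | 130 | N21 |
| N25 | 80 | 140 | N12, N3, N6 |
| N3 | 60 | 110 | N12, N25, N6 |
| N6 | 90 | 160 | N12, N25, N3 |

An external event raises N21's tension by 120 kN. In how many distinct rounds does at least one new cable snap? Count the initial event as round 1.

2

Round 1 — N21 at 190 > 160. N21 snaps.
  N21 sheds 190 kN to N12, N15, N23: 63 each (1 lost).
    N12: 60+63 = 123 > 110
    N15: 50+63 = 113 ≤ 140
    N23: 60+63 = 123 ≤ 130
Round 2 — N12 snaps.
  N12 sheds 123 kN to N1, N25, N3, N6: 30 each (3 lost).
    N1: 70+30 = 100 ≤ 140
    N25: 80+30 = 110 ≤ 140
    N3: 60+30 = 90 ≤ 110
    N6: 90+30 = 120 ≤ 160
No further breaks.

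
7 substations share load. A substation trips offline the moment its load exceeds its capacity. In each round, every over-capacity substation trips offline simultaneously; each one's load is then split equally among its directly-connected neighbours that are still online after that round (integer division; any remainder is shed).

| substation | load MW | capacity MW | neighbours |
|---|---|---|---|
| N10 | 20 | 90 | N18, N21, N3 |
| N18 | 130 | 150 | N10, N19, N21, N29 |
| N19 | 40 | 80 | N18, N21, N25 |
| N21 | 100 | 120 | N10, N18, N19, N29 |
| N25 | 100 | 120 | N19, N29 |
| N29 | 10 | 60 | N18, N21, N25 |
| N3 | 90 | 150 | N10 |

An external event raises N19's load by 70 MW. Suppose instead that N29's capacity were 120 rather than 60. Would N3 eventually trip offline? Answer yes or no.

yes

With N29's capacity at 120:
Round 1 — N19 at 110 > 80. N19 trips offline.
  N19 sheds 110 MW to N18, N21, N25: 36 each (2 lost).
    N18: 130+36 = 166 > 150
    N21: 100+36 = 136 > 120
    N25: 100+36 = 136 > 120
Round 2 — N18, N21, N25 trip offline.
  N18 sheds 166 MW to N10, N29: 83 each.
    N10: 20+83 = 103 > 90
    N29: 10+83 = 93 ≤ 120
  N21 sheds 136 MW to N10, N29: 68 each.
    N10: 103+68 = 171 > 90
    N29: 93+68 = 161 > 120
  N25 sheds 136 MW to N29: 136 each.
    N29: 161+136 = 297 > 120
Round 3 — N10, N29 trip offline.
  N10 sheds 171 MW to N3: 171 each.
    N3: 90+171 = 261 > 150
  N29 sheds 297 MW: no online neighbours, lost.
Round 4 — N3 trips offline.
  N3 sheds 261 MW: no online neighbours, lost.
No further trips.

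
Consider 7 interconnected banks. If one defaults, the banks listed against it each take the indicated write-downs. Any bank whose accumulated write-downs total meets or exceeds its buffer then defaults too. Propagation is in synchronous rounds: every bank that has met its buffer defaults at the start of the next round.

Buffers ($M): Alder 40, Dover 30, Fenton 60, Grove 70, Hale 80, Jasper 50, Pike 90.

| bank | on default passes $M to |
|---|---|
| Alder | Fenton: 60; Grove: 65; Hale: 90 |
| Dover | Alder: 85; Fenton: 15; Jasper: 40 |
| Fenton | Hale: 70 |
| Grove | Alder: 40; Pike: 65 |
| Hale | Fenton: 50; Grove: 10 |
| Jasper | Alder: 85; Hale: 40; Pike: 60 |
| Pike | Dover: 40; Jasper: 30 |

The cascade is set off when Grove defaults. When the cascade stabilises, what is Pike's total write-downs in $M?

Round 1 — Grove defaults (initial).
  Alder: +40 → 40 ≥ 40
  Pike: +65 → 65 < 90
Round 2 — Alder defaults.
  Fenton: +60 → 60 ≥ 60
  Hale: +90 → 90 ≥ 80
Round 3 — Fenton, Hale default.
No further defaults.

65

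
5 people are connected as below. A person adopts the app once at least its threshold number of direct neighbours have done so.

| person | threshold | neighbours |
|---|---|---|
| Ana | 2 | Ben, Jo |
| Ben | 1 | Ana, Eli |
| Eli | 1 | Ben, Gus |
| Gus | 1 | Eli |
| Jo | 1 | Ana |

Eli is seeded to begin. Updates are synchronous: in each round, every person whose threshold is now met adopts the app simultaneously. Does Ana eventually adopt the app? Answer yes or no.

Round 1 — Eli adopts the app (initial).
Round 2 — checking thresholds:
  Ben: 1 of 2 neighbours ≥ 1, adopts the app.
  Gus: 1 of 1 neighbours ≥ 1, adopts the app.
Round 3 — no new adoptions; cascade stops.

no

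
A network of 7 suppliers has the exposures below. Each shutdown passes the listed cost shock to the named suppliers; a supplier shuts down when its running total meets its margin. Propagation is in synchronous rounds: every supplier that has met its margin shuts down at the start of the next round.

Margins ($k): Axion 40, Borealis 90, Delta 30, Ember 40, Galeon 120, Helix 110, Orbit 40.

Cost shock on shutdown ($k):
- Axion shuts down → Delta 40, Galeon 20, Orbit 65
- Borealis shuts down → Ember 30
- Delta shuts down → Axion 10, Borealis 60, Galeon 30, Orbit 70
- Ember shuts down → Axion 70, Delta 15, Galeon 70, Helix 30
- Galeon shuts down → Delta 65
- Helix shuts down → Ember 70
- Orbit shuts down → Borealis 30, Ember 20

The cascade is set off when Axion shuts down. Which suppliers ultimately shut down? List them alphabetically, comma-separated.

Round 1 — Axion shuts down (initial).
  Delta: +40 → 40 ≥ 30
  Galeon: +20 → 20 < 120
  Orbit: +65 → 65 ≥ 40
Round 2 — Delta, Orbit shut down.
  Borealis: +60+30 → 90 ≥ 90
  Ember: +20 → 20 < 40
  Galeon: +30 → 50 < 120
Round 3 — Borealis shuts down.
  Ember: +30 → 50 ≥ 40
Round 4 — Ember shuts down.
  Galeon: +70 → 120 ≥ 120
  Helix: +30 → 30 < 110
Round 5 — Galeon shuts down.
No further shutdowns.

Axion, Borealis, Delta, Ember, Galeon, Orbit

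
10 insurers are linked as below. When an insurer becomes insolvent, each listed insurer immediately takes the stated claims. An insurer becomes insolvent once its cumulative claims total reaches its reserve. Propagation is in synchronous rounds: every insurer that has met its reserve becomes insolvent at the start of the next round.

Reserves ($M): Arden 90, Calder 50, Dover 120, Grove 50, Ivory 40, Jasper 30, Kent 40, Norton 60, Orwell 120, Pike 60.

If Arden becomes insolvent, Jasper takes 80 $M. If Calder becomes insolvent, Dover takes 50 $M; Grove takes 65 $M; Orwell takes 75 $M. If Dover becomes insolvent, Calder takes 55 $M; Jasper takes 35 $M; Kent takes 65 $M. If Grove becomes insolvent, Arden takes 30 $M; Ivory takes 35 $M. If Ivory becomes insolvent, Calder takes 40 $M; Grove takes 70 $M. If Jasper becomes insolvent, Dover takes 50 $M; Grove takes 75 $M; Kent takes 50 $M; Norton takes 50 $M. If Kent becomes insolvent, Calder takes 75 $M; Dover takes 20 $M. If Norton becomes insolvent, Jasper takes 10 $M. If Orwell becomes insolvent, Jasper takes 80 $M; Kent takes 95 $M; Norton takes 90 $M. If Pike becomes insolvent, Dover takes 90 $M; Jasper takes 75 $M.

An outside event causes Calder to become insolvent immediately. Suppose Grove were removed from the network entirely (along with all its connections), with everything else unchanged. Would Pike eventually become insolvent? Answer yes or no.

With Grove removed:
Round 1 — Calder becomes insolvent (initial).
  Dover: +50 → 50 < 120
  Orwell: +75 → 75 < 120
No further insolvencies.

no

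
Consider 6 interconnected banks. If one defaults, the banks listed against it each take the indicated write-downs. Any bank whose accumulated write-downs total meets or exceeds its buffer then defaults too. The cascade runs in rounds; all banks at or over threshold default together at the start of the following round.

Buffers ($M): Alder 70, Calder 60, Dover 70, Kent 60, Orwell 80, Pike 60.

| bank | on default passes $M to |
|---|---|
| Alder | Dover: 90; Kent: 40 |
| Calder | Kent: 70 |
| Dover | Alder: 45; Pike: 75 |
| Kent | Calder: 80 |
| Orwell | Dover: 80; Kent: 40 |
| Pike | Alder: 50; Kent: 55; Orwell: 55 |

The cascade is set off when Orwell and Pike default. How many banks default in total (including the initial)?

6

Round 1 — Orwell, Pike default (initial).
  Alder: +50 → 50 < 70
  Dover: +80 → 80 ≥ 70
  Kent: +40+55 → 95 ≥ 60
Round 2 — Dover, Kent default.
  Alder: +45 → 95 ≥ 70
  Calder: +80 → 80 ≥ 60
Round 3 — Alder, Calder default.
No further defaults.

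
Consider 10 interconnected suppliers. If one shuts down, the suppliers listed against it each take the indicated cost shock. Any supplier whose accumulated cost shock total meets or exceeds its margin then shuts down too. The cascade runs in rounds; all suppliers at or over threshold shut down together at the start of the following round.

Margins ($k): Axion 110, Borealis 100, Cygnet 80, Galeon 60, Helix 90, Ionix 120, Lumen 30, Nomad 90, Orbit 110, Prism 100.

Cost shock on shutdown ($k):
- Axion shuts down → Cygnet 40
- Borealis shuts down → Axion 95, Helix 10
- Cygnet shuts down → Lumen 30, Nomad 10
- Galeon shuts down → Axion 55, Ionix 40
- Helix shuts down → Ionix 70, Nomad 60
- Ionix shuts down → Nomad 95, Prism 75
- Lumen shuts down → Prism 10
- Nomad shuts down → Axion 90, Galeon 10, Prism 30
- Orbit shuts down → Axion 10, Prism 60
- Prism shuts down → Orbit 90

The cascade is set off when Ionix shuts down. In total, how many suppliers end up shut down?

Round 1 — Ionix shuts down (initial).
  Nomad: +95 → 95 ≥ 90
  Prism: +75 → 75 < 100
Round 2 — Nomad shuts down.
  Axion: +90 → 90 < 110
  Galeon: +10 → 10 < 60
  Prism: +30 → 105 ≥ 100
Round 3 — Prism shuts down.
  Orbit: +90 → 90 < 110
No further shutdowns.

3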